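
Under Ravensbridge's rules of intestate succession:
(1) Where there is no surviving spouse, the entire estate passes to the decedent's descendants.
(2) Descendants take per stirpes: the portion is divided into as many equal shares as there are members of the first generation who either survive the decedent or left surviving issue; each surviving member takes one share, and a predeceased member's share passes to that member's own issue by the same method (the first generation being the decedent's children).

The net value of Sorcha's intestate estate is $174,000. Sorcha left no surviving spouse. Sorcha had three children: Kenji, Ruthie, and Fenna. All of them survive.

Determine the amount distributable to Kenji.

The entire $174,000 passes to the descendants.
That amount ($174,000) is divided into 3 shares of $58,000: Kenji, Ruthie, and Fenna each take $58,000.

Kenji receives $58,000.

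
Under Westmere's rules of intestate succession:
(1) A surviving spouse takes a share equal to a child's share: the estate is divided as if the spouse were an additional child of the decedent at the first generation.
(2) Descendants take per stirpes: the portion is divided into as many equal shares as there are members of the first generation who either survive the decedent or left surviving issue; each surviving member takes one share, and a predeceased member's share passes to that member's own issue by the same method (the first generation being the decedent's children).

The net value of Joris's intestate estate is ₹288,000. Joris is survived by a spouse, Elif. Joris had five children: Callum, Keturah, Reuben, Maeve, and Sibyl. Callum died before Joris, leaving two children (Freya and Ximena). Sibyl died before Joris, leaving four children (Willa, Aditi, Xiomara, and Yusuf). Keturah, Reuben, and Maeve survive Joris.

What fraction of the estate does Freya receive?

Freya receives 1/12 of the estate.

The spouse counts as an additional share at the children's level, so there are 6 primary shares of ₹48,000. Elif takes one such share (₹48,000).
The children's combined portion (₹240,000) is divided into 5 shares of ₹48,000: Keturah, Reuben, and Maeve each take ₹48,000; Callum's ₹48,000 share passes to Callum's issue; Sibyl's ₹48,000 share passes to Sibyl's issue.
Callum's share (₹48,000) is divided into 2 shares of ₹24,000: Freya and Ximena each take ₹24,000.
Sibyl's share (₹48,000) is divided into 4 shares of ₹12,000: Willa, Aditi, Xiomara, and Yusuf each take ₹12,000.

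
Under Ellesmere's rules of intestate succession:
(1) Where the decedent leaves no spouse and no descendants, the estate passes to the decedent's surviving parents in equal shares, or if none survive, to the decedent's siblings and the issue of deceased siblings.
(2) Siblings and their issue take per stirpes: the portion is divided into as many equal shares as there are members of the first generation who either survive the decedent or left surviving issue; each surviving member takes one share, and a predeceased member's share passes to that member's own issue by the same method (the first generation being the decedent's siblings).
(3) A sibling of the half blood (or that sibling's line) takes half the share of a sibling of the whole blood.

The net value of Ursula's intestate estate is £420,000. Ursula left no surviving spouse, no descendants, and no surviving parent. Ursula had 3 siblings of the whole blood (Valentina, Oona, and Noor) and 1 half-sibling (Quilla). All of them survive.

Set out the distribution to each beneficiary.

Valentina: £120,000; Oona: £120,000; Quilla: £60,000; Noor: £120,000

The entire £420,000 passes to the siblings and their issue.
Counting each half-blood sibling's line as half a unit, there are 7/2 units in £420,000, so one unit is £120,000. Whole-blood lines (Valentina, Oona, and Noor) take £120,000 each; half-blood lines (Quilla) take £60,000 each.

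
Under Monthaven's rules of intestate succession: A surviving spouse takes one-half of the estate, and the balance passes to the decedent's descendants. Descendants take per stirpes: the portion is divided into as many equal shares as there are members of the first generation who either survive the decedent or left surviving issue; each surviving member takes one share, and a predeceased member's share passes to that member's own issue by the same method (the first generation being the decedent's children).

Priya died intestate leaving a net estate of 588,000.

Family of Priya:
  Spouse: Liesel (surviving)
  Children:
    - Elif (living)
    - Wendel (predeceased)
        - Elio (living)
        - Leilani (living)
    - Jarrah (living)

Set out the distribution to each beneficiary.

Liesel: 294,000; Elif: 98,000; Elio: 49,000; Leilani: 49,000; Jarrah: 98,000

Liesel takes one-half of 588,000 = 294,000. The remaining 294,000 passes to the descendants.
The descendants' portion (294,000) is divided into 3 shares of 98,000: Elif and Jarrah each take 98,000; Wendel's 98,000 share passes to Wendel's issue.
Wendel's share (98,000) is divided into 2 shares of 49,000: Elio and Leilani each take 49,000.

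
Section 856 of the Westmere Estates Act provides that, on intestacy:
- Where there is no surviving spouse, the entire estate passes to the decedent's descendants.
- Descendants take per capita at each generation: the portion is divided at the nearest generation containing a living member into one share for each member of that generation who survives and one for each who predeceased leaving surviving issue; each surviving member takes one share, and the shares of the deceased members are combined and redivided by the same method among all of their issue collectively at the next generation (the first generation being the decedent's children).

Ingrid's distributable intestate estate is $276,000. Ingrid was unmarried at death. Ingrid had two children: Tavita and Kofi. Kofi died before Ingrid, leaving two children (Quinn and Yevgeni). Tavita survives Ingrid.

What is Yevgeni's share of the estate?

Yevgeni receives $69,000.

The entire $276,000 passes to the descendants.
That amount ($276,000) is divided at the children's generation into 2 shares of $138,000. Tavita takes $138,000. The remaining share for the deceased Kofi ($138,000) is carried to the next generation.
That pool ($138,000) is divided at the grandchildren's generation equally among Quinn and Yevgeni: $69,000 each.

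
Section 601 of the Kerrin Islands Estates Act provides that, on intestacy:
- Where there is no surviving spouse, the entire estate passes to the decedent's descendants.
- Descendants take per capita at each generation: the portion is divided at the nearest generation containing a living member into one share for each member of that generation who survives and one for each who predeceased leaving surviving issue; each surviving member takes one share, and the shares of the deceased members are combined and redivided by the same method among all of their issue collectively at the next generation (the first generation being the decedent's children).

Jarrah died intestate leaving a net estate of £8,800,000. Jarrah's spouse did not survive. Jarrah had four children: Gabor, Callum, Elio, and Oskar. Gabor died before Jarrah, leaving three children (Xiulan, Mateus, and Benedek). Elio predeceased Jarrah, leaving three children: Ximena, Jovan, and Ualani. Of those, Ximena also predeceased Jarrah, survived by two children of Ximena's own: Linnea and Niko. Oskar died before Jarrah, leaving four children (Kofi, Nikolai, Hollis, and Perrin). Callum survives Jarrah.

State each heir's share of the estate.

Xiulan: £660,000; Mateus: £660,000; Benedek: £660,000; Callum: £2,200,000; Linnea: £330,000; Niko: £330,000; Jovan: £660,000; Ualani: £660,000; Kofi: £660,000; Nikolai: £660,000; Hollis: £660,000; Perrin: £660,000

The entire £8,800,000 passes to the descendants.
That amount (£8,800,000) is divided at the children's generation into 4 shares of £2,200,000. Callum takes £2,200,000. The 3 shares of the deceased (Gabor, Elio, and Oskar) are combined into a pool of £6,600,000.
That pool (£6,600,000) is divided at the grandchildren's generation into 10 shares of £660,000. Xiulan, Mateus, Benedek, Jovan, Ualani, Kofi, Nikolai, Hollis, and Perrin each take £660,000. The remaining share for the deceased Ximena (£660,000) is carried to the next generation.
That pool (£660,000) is divided at the great-grandchildren's generation equally among Linnea and Niko: £330,000 each.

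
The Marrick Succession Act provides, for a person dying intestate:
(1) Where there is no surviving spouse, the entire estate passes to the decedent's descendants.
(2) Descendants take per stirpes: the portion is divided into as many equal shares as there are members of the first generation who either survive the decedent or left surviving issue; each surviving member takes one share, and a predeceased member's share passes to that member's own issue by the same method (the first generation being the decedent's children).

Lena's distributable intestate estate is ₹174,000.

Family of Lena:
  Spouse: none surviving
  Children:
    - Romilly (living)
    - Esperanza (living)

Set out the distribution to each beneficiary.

The entire ₹174,000 passes to the descendants.
That amount (₹174,000) is divided into 2 shares of ₹87,000: Romilly and Esperanza each take ₹87,000.

Romilly: ₹87,000; Esperanza: ₹87,000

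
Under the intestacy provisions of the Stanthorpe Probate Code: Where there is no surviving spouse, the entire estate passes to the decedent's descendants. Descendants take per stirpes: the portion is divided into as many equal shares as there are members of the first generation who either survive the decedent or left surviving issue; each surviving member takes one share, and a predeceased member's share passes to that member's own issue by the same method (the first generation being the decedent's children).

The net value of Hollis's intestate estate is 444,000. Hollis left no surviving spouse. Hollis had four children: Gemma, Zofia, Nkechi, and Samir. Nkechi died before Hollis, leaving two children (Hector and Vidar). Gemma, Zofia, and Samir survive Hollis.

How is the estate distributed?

The entire 444,000 passes to the descendants.
That amount (444,000) is divided into 4 shares of 111,000: Gemma, Zofia, and Samir each take 111,000; Nkechi's 111,000 share passes to Nkechi's issue.
Nkechi's share (111,000) is divided into 2 shares of 55,500: Hector and Vidar each take 55,500.

Gemma: 111,000; Zofia: 111,000; Hector: 55,500; Vidar: 55,500; Samir: 111,000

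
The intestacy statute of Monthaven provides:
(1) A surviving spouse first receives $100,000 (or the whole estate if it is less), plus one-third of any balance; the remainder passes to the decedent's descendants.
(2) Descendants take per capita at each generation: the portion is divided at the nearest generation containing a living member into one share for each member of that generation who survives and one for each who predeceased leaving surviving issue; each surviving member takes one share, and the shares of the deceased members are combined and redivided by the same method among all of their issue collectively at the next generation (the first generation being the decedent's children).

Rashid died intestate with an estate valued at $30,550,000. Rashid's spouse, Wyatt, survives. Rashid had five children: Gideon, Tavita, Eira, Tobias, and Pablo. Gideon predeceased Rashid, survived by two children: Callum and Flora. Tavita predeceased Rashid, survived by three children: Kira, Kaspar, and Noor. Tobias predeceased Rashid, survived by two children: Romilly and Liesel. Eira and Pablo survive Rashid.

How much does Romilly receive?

Wyatt first takes $100,000, leaving a balance of $30,450,000. Wyatt then takes one-third of the balance ($10,150,000), for a total of $10,250,000. The remaining $20,300,000 passes to the descendants.
The descendants' portion ($20,300,000) is divided at the children's generation into 5 shares of $4,060,000. Eira and Pablo each take $4,060,000. The 3 shares of the deceased (Gideon, Tavita, and Tobias) are combined into a pool of $12,180,000.
That pool ($12,180,000) is divided at the grandchildren's generation equally among Callum, Flora, Kira, Kaspar, Noor, Romilly, and Liesel: $1,740,000 each.

Romilly receives $1,740,000.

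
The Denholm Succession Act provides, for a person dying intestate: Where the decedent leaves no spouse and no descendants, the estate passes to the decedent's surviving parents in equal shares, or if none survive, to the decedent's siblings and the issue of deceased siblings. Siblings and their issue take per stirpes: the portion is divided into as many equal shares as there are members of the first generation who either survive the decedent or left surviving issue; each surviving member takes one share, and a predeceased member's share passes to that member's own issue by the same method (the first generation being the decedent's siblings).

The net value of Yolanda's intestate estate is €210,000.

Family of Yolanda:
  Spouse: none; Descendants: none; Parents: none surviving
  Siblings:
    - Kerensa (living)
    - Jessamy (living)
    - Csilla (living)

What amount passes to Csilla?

The entire €210,000 passes to the siblings and their issue.
That amount (€210,000) is divided into 3 shares of €70,000: Kerensa, Jessamy, and Csilla each take €70,000.

Csilla receives €70,000.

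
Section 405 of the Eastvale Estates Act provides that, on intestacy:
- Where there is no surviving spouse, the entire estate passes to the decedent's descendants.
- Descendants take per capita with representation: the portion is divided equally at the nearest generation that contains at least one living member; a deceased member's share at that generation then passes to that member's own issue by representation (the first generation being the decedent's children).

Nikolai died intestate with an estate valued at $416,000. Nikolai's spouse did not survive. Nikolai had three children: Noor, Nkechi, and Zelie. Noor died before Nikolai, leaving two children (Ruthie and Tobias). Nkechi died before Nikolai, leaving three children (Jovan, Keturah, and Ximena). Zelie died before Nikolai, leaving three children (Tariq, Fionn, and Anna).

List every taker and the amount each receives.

Ruthie: $52,000; Tobias: $52,000; Jovan: $52,000; Keturah: $52,000; Ximena: $52,000; Tariq: $52,000; Fionn: $52,000; Anna: $52,000

The entire $416,000 passes to the descendants.
No child survives, so the initial division is made at the grandchildren's generation.
That amount ($416,000) is divided into 8 shares of $52,000: Ruthie, Tobias, Jovan, Keturah, Ximena, Tariq, Fionn, and Anna each take $52,000.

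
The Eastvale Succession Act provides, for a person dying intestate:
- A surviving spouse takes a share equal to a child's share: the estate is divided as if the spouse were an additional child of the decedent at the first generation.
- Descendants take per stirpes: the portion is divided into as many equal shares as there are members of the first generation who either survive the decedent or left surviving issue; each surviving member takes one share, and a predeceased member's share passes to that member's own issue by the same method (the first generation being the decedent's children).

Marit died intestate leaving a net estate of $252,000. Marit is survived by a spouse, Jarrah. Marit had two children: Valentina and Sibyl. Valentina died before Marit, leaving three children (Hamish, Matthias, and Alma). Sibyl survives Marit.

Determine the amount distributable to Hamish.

Hamish receives $28,000.

The spouse counts as an additional share at the children's level, so there are 3 primary shares of $84,000. Jarrah takes one such share ($84,000).
The children's combined portion ($168,000) is divided into 2 shares of $84,000: Sibyl takes $84,000; Valentina's $84,000 share passes to Valentina's issue.
Valentina's share ($84,000) is divided into 3 shares of $28,000: Hamish, Matthias, and Alma each take $28,000.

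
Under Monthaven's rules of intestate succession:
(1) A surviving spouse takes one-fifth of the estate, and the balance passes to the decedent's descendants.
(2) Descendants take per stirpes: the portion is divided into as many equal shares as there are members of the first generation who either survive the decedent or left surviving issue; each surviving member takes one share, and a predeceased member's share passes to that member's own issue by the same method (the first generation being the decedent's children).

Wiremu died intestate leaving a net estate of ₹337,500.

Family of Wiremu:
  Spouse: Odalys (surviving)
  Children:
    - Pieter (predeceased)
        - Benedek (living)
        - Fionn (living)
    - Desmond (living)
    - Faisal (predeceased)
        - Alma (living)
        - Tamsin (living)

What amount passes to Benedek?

Benedek receives ₹45,000.

Odalys takes one-fifth of ₹337,500 = ₹67,500. The remaining ₹270,000 passes to the descendants.
The descendants' portion (₹270,000) is divided into 3 shares of ₹90,000: Desmond takes ₹90,000; Pieter's ₹90,000 share passes to Pieter's issue; Faisal's ₹90,000 share passes to Faisal's issue.
Pieter's share (₹90,000) is divided into 2 shares of ₹45,000: Benedek and Fionn each take ₹45,000.
Faisal's share (₹90,000) is divided into 2 shares of ₹45,000: Alma and Tamsin each take ₹45,000.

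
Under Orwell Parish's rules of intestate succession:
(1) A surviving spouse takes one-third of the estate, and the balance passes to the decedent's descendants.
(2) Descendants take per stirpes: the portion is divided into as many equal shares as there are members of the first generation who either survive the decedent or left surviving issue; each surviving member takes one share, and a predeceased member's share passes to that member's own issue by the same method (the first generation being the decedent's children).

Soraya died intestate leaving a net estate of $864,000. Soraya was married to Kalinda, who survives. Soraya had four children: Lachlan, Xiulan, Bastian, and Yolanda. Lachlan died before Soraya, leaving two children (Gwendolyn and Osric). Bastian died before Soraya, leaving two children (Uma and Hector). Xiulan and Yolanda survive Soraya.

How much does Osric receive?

Kalinda takes one-third of $864,000 = $288,000. The remaining $576,000 passes to the descendants.
The descendants' portion ($576,000) is divided into 4 shares of $144,000: Xiulan and Yolanda each take $144,000; Lachlan's $144,000 share passes to Lachlan's issue; Bastian's $144,000 share passes to Bastian's issue.
Lachlan's share ($144,000) is divided into 2 shares of $72,000: Gwendolyn and Osric each take $72,000.
Bastian's share ($144,000) is divided into 2 shares of $72,000: Uma and Hector each take $72,000.

Osric receives $72,000.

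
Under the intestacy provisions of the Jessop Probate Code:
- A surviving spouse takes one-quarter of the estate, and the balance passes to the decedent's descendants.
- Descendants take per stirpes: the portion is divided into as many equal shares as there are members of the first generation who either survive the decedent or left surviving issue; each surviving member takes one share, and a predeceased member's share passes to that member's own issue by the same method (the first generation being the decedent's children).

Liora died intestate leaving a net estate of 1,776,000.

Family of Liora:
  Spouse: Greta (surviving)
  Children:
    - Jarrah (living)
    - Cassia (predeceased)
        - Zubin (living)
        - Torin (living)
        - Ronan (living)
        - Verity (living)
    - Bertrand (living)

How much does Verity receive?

Greta takes one-quarter of 1,776,000 = 444,000. The remaining 1,332,000 passes to the descendants.
The descendants' portion (1,332,000) is divided into 3 shares of 444,000: Jarrah and Bertrand each take 444,000; Cassia's 444,000 share passes to Cassia's issue.
Cassia's share (444,000) is divided into 4 shares of 111,000: Zubin, Torin, Ronan, and Verity each take 111,000.

Verity receives 111,000.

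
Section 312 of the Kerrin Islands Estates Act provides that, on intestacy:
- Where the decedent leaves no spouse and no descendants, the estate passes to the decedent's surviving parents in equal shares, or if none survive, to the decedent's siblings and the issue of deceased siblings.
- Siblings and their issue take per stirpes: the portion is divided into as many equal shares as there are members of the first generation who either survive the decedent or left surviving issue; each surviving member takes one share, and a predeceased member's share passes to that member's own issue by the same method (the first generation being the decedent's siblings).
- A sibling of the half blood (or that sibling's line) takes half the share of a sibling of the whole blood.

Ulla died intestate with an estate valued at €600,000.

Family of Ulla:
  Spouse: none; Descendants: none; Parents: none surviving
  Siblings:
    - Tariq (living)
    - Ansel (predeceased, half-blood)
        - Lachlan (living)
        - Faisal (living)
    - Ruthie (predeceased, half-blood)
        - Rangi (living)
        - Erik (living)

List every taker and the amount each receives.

The entire €600,000 passes to the siblings and their issue.
Counting each half-blood sibling's line as half a unit, there are 2 units in €600,000, so one unit is €300,000. Whole-blood lines (Tariq) take €300,000 each; half-blood lines (Ansel and Ruthie) take €150,000 each.
Ansel's share (€150,000) is divided into 2 shares of €75,000: Lachlan and Faisal each take €75,000.
Ruthie's share (€150,000) is divided into 2 shares of €75,000: Rangi and Erik each take €75,000.

Tariq: €300,000; Lachlan: €75,000; Faisal: €75,000; Rangi: €75,000; Erik: €75,000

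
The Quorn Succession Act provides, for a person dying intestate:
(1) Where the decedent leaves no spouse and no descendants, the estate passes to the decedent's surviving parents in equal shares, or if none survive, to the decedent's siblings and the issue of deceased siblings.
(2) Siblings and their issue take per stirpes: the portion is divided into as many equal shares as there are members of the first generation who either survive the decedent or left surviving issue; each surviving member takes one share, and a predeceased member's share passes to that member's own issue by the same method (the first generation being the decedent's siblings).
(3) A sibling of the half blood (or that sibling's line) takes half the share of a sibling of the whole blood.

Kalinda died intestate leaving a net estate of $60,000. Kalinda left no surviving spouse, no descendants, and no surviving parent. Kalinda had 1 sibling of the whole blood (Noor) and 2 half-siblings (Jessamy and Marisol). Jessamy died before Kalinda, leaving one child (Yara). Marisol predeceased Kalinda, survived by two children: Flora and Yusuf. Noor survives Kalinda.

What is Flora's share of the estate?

The entire $60,000 passes to the siblings and their issue.
Counting each half-blood sibling's line as half a unit, there are 2 units in $60,000, so one unit is $30,000. Whole-blood lines (Noor) take $30,000 each; half-blood lines (Jessamy and Marisol) take $15,000 each.
Jessamy's share ($15,000) passes entirely to Yara.
Marisol's share ($15,000) is divided into 2 shares of $7,500: Flora and Yusuf each take $7,500.

Flora receives $7,500.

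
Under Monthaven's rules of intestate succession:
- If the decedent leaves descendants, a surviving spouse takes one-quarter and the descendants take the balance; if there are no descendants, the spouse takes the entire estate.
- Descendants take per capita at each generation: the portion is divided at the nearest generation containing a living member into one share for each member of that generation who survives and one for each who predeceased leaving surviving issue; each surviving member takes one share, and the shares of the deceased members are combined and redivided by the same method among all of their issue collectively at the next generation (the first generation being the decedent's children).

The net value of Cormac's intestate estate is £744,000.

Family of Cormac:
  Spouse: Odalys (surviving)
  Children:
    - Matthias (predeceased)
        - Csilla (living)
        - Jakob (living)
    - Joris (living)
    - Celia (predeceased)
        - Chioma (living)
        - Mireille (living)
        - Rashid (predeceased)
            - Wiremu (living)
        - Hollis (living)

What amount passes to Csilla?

Odalys takes one-quarter of £744,000 = £186,000. The remaining £558,000 passes to the descendants.
The descendants' portion (£558,000) is divided at the children's generation into 3 shares of £186,000. Joris takes £186,000. The 2 shares of the deceased (Matthias and Celia) are combined into a pool of £372,000.
That pool (£372,000) is divided at the grandchildren's generation into 6 shares of £62,000. Csilla, Jakob, Chioma, Mireille, and Hollis each take £62,000. The remaining share for the deceased Rashid (£62,000) is carried to the next generation.
That pool (£62,000) passes entirely to Wiremu, the sole taker at the great-grandchildren's generation.

Csilla receives £62,000.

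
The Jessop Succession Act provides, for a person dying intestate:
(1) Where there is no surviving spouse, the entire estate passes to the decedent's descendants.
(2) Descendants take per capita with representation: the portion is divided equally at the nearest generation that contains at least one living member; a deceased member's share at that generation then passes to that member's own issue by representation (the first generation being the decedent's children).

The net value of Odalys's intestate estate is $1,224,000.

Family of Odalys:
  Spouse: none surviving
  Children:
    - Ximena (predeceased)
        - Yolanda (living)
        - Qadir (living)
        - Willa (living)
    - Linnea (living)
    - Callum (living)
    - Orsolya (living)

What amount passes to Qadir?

The entire $1,224,000 passes to the descendants.
That amount ($1,224,000) is divided into 4 shares of $306,000: Linnea, Callum, and Orsolya each take $306,000; Ximena's $306,000 share passes to Ximena's issue.
Ximena's share ($306,000) is divided into 3 shares of $102,000: Yolanda, Qadir, and Willa each take $102,000.

Qadir receives $102,000.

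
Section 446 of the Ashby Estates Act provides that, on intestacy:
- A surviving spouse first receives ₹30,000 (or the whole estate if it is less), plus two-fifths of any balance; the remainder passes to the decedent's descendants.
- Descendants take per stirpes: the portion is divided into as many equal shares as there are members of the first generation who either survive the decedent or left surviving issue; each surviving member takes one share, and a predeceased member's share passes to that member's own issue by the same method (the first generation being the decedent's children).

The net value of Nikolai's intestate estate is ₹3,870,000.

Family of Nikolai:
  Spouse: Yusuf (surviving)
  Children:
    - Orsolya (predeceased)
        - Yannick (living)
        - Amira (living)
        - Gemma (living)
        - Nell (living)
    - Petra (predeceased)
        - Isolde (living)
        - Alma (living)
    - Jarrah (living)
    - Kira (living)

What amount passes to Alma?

Alma receives ₹288,000.

Yusuf first takes ₹30,000, leaving a balance of ₹3,840,000. Yusuf then takes two-fifths of the balance (₹1,536,000), for a total of ₹1,566,000. The remaining ₹2,304,000 passes to the descendants.
The descendants' portion (₹2,304,000) is divided into 4 shares of ₹576,000: Jarrah and Kira each take ₹576,000; Orsolya's ₹576,000 share passes to Orsolya's issue; Petra's ₹576,000 share passes to Petra's issue.
Orsolya's share (₹576,000) is divided into 4 shares of ₹144,000: Yannick, Amira, Gemma, and Nell each take ₹144,000.
Petra's share (₹576,000) is divided into 2 shares of ₹288,000: Isolde and Alma each take ₹288,000.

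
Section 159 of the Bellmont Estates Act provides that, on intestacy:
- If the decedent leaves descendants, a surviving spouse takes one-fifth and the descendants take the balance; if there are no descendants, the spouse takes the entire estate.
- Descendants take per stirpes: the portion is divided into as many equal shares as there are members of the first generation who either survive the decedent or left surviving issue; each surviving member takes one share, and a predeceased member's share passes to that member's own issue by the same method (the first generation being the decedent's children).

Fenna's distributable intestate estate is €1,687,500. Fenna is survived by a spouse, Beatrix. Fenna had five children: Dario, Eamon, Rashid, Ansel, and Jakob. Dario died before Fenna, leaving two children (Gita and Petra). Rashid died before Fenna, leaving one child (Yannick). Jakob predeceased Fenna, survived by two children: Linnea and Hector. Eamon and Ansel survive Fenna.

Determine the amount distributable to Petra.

Petra receives €135,000.

Beatrix takes one-fifth of €1,687,500 = €337,500. The remaining €1,350,000 passes to the descendants.
The descendants' portion (€1,350,000) is divided into 5 shares of €270,000: Eamon and Ansel each take €270,000; Dario's €270,000 share passes to Dario's issue; Rashid's €270,000 share passes to Rashid's issue; Jakob's €270,000 share passes to Jakob's issue.
Dario's share (€270,000) is divided into 2 shares of €135,000: Gita and Petra each take €135,000.
Rashid's share (€270,000) passes entirely to Yannick.
Jakob's share (€270,000) is divided into 2 shares of €135,000: Linnea and Hector each take €135,000.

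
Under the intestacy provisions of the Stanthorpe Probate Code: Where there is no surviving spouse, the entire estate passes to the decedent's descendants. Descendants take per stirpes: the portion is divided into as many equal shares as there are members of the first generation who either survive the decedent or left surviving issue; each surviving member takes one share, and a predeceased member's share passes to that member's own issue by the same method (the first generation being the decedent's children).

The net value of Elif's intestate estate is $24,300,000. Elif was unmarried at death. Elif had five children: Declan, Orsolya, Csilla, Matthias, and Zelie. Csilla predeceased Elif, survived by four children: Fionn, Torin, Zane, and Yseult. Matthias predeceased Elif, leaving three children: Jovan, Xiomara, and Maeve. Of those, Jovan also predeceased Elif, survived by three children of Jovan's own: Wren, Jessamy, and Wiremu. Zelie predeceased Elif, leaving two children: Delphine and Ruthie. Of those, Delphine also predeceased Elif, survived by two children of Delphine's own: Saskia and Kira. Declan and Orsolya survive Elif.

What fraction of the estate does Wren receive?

The entire $24,300,000 passes to the descendants.
That amount ($24,300,000) is divided into 5 shares of $4,860,000: Declan and Orsolya each take $4,860,000; Csilla's $4,860,000 share passes to Csilla's issue; Matthias's $4,860,000 share passes to Matthias's issue; Zelie's $4,860,000 share passes to Zelie's issue.
Csilla's share ($4,860,000) is divided into 4 shares of $1,215,000: Fionn, Torin, Zane, and Yseult each take $1,215,000.
Matthias's share ($4,860,000) is divided into 3 shares of $1,620,000: Xiomara and Maeve each take $1,620,000; Jovan's $1,620,000 share passes to Jovan's issue.
Jovan's share ($1,620,000) is divided into 3 shares of $540,000: Wren, Jessamy, and Wiremu each take $540,000.
Zelie's share ($4,860,000) is divided into 2 shares of $2,430,000: Ruthie takes $2,430,000; Delphine's $2,430,000 share passes to Delphine's issue.
Delphine's share ($2,430,000) is divided into 2 shares of $1,215,000: Saskia and Kira each take $1,215,000.

Wren receives 1/45 of the estate.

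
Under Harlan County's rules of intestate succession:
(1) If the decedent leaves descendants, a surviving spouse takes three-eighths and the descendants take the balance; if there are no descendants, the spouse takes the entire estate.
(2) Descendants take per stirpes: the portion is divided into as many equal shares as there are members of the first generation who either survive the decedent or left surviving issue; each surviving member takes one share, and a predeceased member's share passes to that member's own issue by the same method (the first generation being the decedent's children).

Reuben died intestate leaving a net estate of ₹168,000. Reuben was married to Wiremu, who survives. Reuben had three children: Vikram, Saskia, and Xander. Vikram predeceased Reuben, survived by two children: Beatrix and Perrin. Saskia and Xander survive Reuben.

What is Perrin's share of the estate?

Perrin receives ₹17,500.

Wiremu takes three-eighths of ₹168,000 = ₹63,000. The remaining ₹105,000 passes to the descendants.
The descendants' portion (₹105,000) is divided into 3 shares of ₹35,000: Saskia and Xander each take ₹35,000; Vikram's ₹35,000 share passes to Vikram's issue.
Vikram's share (₹35,000) is divided into 2 shares of ₹17,500: Beatrix and Perrin each take ₹17,500.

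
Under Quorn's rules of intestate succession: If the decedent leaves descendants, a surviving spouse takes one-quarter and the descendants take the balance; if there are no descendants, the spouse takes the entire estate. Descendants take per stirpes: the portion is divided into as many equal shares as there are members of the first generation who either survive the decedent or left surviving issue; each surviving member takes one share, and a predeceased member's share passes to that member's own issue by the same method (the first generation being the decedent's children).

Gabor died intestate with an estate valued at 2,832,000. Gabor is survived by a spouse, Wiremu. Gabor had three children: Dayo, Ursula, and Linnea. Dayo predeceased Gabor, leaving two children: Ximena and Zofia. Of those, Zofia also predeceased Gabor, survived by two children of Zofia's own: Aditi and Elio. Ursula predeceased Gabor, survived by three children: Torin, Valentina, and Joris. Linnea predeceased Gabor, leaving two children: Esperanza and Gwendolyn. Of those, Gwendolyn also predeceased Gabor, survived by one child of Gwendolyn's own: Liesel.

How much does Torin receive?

Wiremu takes one-quarter of 2,832,000 = 708,000. The remaining 2,124,000 passes to the descendants.
The descendants' portion (2,124,000) is divided into 3 shares of 708,000: Dayo's 708,000 share passes to Dayo's issue; Ursula's 708,000 share passes to Ursula's issue; Linnea's 708,000 share passes to Linnea's issue.
Dayo's share (708,000) is divided into 2 shares of 354,000: Ximena takes 354,000; Zofia's 354,000 share passes to Zofia's issue.
Zofia's share (354,000) is divided into 2 shares of 177,000: Aditi and Elio each take 177,000.
Ursula's share (708,000) is divided into 3 shares of 236,000: Torin, Valentina, and Joris each take 236,000.
Linnea's share (708,000) is divided into 2 shares of 354,000: Esperanza takes 354,000; Gwendolyn's 354,000 share passes to Gwendolyn's issue.
Gwendolyn's share (354,000) passes entirely to Liesel.

Torin receives 236,000.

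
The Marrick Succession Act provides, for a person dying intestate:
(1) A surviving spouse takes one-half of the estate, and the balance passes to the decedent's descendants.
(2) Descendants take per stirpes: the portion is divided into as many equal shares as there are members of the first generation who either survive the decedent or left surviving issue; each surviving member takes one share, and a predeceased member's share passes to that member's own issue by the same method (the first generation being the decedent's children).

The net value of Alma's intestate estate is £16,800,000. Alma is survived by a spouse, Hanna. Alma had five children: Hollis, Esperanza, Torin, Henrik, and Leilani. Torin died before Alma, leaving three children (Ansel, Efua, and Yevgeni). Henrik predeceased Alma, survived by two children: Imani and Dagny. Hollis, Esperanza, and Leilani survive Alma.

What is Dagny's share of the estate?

Dagny receives £840,000.

Hanna takes one-half of £16,800,000 = £8,400,000. The remaining £8,400,000 passes to the descendants.
The descendants' portion (£8,400,000) is divided into 5 shares of £1,680,000: Hollis, Esperanza, and Leilani each take £1,680,000; Torin's £1,680,000 share passes to Torin's issue; Henrik's £1,680,000 share passes to Henrik's issue.
Torin's share (£1,680,000) is divided into 3 shares of £560,000: Ansel, Efua, and Yevgeni each take £560,000.
Henrik's share (£1,680,000) is divided into 2 shares of £840,000: Imani and Dagny each take £840,000.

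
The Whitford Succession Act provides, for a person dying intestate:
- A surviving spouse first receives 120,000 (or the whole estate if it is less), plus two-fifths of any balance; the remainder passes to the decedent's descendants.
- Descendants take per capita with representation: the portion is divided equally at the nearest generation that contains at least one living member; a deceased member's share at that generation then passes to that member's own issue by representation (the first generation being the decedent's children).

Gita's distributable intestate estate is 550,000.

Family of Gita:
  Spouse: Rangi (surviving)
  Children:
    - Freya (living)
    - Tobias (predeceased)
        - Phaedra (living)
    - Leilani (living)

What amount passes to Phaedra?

Phaedra receives 86,000.

Rangi first takes 120,000, leaving a balance of 430,000. Rangi then takes two-fifths of the balance (172,000), for a total of 292,000. The remaining 258,000 passes to the descendants.
The descendants' portion (258,000) is divided into 3 shares of 86,000: Freya and Leilani each take 86,000; Tobias's 86,000 share passes to Tobias's issue.
Tobias's share (86,000) passes entirely to Phaedra.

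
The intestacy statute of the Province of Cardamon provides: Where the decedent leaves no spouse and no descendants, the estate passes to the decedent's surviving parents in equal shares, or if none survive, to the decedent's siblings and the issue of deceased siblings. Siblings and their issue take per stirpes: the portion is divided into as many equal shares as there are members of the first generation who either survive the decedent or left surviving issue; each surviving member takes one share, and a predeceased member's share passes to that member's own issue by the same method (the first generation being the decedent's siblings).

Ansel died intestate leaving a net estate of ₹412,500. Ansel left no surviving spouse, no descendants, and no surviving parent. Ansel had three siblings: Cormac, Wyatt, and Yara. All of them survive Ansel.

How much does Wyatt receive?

The entire ₹412,500 passes to the siblings and their issue.
That amount (₹412,500) is divided into 3 shares of ₹137,500: Cormac, Wyatt, and Yara each take ₹137,500.

Wyatt receives ₹137,500.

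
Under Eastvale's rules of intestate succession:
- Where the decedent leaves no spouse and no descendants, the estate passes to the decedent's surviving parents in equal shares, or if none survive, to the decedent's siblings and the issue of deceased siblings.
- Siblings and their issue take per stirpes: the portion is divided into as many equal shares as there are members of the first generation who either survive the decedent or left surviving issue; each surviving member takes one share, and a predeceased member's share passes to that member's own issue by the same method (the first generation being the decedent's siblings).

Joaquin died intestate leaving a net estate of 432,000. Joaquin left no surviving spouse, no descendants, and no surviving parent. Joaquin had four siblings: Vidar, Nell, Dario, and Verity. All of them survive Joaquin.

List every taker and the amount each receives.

Vidar: 108,000; Nell: 108,000; Dario: 108,000; Verity: 108,000

The entire 432,000 passes to the siblings and their issue.
That amount (432,000) is divided into 4 shares of 108,000: Vidar, Nell, Dario, and Verity each take 108,000.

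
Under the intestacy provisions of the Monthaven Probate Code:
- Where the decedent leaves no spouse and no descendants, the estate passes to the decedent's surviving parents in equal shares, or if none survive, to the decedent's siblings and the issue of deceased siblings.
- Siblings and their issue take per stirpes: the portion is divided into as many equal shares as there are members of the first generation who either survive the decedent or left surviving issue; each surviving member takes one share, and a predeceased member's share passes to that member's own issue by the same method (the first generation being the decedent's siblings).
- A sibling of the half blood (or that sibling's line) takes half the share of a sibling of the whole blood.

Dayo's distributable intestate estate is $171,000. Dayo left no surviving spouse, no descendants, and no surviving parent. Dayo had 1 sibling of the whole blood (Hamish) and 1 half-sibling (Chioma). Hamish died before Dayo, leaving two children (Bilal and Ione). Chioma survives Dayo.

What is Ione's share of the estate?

Ione receives $57,000.

The entire $171,000 passes to the siblings and their issue.
Counting each half-blood sibling's line as half a unit, there are 3/2 units in $171,000, so one unit is $114,000. Whole-blood lines (Hamish) take $114,000 each; half-blood lines (Chioma) take $57,000 each.
Hamish's share ($114,000) is divided into 2 shares of $57,000: Bilal and Ione each take $57,000.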